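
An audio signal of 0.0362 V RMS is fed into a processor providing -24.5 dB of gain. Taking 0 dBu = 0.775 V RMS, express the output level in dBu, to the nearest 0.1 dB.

-51.1 dBu

Input level: 20·log₁₀(0.0362/0.775) = -26.61 dBu.
Output: -26.61 − 24.5 = -51.1 dBu.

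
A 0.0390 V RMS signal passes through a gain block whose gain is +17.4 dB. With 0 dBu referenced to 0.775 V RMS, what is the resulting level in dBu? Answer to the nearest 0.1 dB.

Input level: 20·log₁₀(0.0390/0.775) = -25.96 dBu.
Output: -25.96 + 17.4 = -8.6 dBu.

-8.6 dBu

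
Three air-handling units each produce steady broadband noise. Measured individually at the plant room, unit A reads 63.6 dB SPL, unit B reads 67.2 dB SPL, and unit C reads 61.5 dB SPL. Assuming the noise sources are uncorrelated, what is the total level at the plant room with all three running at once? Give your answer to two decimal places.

69.52 dB SPL

Uncorrelated sources add in intensity (power), not in dB.
L_total = 10·log₁₀(10^(63.6/10) + 10^(67.2/10) + 10^(61.5/10)) = 10·log₁₀(8951000) = 69.52 dB SPL.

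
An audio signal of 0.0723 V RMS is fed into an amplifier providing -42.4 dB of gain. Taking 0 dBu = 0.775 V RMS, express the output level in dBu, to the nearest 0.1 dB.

Input level: 20·log₁₀(0.0723/0.775) = -20.60 dBu.
Output: -20.60 − 42.4 = -63.0 dBu.

-63.0 dBu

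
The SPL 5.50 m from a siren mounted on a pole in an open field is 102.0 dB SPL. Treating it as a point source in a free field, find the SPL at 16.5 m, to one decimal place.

For a point source in a free field, ΔL = −20·log₁₀(d₂/d₁).
ΔL = −20·log₁₀(16.5/5.50) = -9.54 dB, so L₂ = 102.0 + (-9.54) = 92.5 dB SPL.

92.5 dB SPL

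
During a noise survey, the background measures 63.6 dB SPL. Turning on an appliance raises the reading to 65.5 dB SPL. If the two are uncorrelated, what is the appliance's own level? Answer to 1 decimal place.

Subtract intensities: L_src = 10·log₁₀(10^(L_total/10) − 10^(L_bg/10)).
L_src = 10·log₁₀(10^(65.5/10) − 10^(63.6/10)) = 10·log₁₀(1257000) = 61.0 dB SPL.

61.0 dB SPL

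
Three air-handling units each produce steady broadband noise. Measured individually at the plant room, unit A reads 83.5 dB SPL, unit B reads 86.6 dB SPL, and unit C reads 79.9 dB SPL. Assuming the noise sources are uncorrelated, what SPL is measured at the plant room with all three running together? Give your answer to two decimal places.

Uncorrelated sources add in intensity (power), not in dB.
L_total = 10·log₁₀(10^(83.5/10) + 10^(86.6/10) + 10^(79.9/10)) = 10·log₁₀(778700000) = 88.91 dB SPL.

88.91 dB SPL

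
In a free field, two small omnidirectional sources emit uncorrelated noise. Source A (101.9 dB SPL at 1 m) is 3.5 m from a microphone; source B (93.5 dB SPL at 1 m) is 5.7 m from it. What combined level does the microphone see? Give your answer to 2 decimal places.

At the listener: L_A = 101.9 − 20·log₁₀(3.5) = 91.019 dB; L_B = 93.5 − 20·log₁₀(5.7) = 78.383 dB.
Combined: 10·log₁₀(10^(91.019/10)+10^(78.383/10)) = 91.25 dB SPL.

91.25 dB SPL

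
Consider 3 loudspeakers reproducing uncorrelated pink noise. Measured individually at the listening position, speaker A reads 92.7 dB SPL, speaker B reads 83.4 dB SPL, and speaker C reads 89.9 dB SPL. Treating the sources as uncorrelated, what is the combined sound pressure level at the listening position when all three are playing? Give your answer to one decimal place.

Uncorrelated sources add in intensity (power), not in dB.
L_total = 10·log₁₀(10^(92.7/10) + 10^(83.4/10) + 10^(89.9/10)) = 10·log₁₀(3058000000) = 94.9 dB SPL.

94.9 dB SPL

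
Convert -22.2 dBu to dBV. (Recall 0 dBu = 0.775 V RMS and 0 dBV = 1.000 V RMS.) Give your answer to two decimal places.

The offset between the scales is 20·log₁₀(0.775/1.000) = −2.214 dB.
So dBV = -22.2 − 2.214 = -24.41 dBV.

-24.41 dBV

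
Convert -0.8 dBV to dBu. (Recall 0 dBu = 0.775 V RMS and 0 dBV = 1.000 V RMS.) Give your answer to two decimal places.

The offset between the scales is 20·log₁₀(0.775/1.000) = −2.214 dB.
So dBu = -0.8 + 2.214 = +1.41 dBu.

+1.41 dBu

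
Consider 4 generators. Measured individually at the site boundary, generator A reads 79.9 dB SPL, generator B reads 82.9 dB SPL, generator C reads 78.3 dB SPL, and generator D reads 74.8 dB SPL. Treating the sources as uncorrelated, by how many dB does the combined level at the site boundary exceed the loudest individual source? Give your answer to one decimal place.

3.0 dB

Uncorrelated sources add in intensity (power), not in dB.
L_total = 10·log₁₀(10^(79.9/10) + 10^(82.9/10) + 10^(78.3/10) + 10^(74.8/10)) = 85.92 dB SPL.
Excess over the loudest (82.9 dB): 85.92 − 82.9 = 3.0 dB.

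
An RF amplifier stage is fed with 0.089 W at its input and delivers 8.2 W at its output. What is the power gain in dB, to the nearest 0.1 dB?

Power is a power quantity, so gain = 10·log₁₀(P_out/P_in).
10·log₁₀(8.2/0.089) = 10·log₁₀(92.13) = 19.6 dB.

19.6 dB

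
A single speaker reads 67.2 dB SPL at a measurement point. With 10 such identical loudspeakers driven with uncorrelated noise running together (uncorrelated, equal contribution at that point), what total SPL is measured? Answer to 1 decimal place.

10 equal incoherent sources raise the level by 10·log₁₀(10) = 10.00 dB.
L_total = 67.2 + 10.00 = 77.2 dB SPL.

77.2 dB SPL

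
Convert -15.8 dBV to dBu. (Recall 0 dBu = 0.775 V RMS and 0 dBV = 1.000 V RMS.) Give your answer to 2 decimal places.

The offset between the scales is 20·log₁₀(0.775/1.000) = −2.214 dB.
So dBu = -15.8 + 2.214 = -13.59 dBu.

-13.59 dBu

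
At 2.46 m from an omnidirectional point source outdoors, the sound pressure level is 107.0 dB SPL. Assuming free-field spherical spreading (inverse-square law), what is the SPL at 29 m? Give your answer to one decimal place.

85.6 dB SPL

For a point source in a free field, ΔL = −20·log₁₀(d₂/d₁).
ΔL = −20·log₁₀(29/2.46) = -21.43 dB, so L₂ = 107.0 + (-21.43) = 85.6 dB SPL.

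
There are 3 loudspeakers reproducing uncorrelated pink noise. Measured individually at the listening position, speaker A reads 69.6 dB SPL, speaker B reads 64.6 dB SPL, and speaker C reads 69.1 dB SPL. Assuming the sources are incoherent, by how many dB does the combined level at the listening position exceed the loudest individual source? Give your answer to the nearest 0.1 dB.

Add the sources as powers (linear), then convert back to dB:
L_total = 10·log₁₀(10^(69.6/10) + 10^(64.6/10) + 10^(69.1/10)) = 73.04 dB SPL.
Excess over the loudest (69.6 dB): 73.04 − 69.6 = 3.4 dB.

3.4 dB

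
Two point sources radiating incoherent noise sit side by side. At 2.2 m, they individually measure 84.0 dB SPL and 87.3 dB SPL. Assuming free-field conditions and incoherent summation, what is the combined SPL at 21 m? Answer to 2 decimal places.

Combined at 2.2 m: 10·log₁₀(10^(84.0/10)+10^(87.3/10)) = 88.966 dB SPL.
Then apply −20·log₁₀(21/2.2) = -19.596 dB → 69.37 dB SPL.

69.37 dB SPL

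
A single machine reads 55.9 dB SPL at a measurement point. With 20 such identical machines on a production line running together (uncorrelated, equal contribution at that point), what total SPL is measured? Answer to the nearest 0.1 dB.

68.9 dB SPL

20 equal incoherent sources raise the level by 10·log₁₀(20) = 13.01 dB.
L_total = 55.9 + 13.01 = 68.9 dB SPL.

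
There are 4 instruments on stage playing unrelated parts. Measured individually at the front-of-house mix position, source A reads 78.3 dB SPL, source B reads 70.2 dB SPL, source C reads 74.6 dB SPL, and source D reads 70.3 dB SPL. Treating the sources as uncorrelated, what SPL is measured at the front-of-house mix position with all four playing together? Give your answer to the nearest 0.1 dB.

Incoherent sources sum as intensities:
L_total = 10·log₁₀(10^(78.3/10) + 10^(70.2/10) + 10^(74.6/10) + 10^(70.3/10)) = 10·log₁₀(117600000) = 80.7 dB SPL.

80.7 dB SPL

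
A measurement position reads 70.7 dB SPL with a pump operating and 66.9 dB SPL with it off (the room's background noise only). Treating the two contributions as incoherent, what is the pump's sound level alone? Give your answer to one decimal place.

Subtract intensities: L_src = 10·log₁₀(10^(L_total/10) − 10^(L_bg/10)).
L_src = 10·log₁₀(10^(70.7/10) − 10^(66.9/10)) = 10·log₁₀(6851000) = 68.4 dB SPL.

68.4 dB SPL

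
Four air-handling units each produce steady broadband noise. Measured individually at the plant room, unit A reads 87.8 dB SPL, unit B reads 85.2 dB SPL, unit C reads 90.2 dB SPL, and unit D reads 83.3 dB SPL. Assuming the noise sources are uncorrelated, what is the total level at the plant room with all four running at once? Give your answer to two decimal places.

93.41 dB SPL

Incoherent sources sum as intensities:
L_total = 10·log₁₀(10^(87.8/10) + 10^(85.2/10) + 10^(90.2/10) + 10^(83.3/10)) = 10·log₁₀(2195000000) = 93.41 dB SPL.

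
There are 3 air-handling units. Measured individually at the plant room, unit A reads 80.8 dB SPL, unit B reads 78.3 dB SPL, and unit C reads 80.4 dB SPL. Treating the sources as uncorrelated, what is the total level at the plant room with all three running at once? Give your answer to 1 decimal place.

84.7 dB SPL

Uncorrelated sources add in intensity (power), not in dB.
L_total = 10·log₁₀(10^(80.8/10) + 10^(78.3/10) + 10^(80.4/10)) = 10·log₁₀(297500000) = 84.7 dB SPL.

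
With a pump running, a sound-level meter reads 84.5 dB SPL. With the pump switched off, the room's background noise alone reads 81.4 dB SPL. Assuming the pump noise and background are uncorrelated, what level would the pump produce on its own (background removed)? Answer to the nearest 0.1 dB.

Remove the background by subtracting linear intensities:
L_src = 10·log₁₀(10^(84.5/10) − 10^(81.4/10)) = 10·log₁₀(143800000) = 81.6 dB SPL.

81.6 dB SPL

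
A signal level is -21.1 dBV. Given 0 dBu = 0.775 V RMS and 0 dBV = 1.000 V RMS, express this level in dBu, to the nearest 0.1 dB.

The offset between the scales is 20·log₁₀(0.775/1.000) = −2.214 dB.
So dBu = -21.1 + 2.214 = -18.9 dBu.

-18.9 dBu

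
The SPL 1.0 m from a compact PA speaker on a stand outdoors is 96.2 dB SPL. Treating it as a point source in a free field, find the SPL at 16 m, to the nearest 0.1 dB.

Inverse-square spreading gives ΔL = −20·log₁₀(d₂/d₁).
ΔL = −20·log₁₀(16/1.0) = -24.08 dB, so L₂ = 96.2 + (-24.08) = 72.1 dB SPL.

72.1 dB SPL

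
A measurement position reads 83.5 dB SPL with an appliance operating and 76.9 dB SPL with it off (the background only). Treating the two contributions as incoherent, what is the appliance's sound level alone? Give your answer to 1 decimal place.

Background correction is a power subtraction:
L_src = 10·log₁₀(10^(83.5/10) − 10^(76.9/10)) = 10·log₁₀(174900000) = 82.4 dB SPL.

82.4 dB SPL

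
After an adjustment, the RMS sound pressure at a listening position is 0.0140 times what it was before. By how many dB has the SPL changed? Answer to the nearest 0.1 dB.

Sound pressure is an amplitude quantity: ΔL = 20·log₁₀(p₂/p₁).
20·log₁₀(0.0140) = -37.1 dB.

-37.1 dB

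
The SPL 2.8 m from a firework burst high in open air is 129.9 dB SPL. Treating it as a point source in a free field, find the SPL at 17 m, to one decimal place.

Free-field point source: level drops by 20·log₁₀ of the distance ratio.
ΔL = −20·log₁₀(17/2.8) = -15.67 dB, so L₂ = 129.9 + (-15.67) = 114.2 dB SPL.

114.2 dB SPL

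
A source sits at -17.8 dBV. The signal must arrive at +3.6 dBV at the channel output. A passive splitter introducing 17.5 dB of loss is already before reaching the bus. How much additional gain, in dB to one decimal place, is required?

38.9 dB

The required make-up gain is the shortfall in the dB sum.
G = +3.6 − (-17.8) + 17.5 = 38.9 dB.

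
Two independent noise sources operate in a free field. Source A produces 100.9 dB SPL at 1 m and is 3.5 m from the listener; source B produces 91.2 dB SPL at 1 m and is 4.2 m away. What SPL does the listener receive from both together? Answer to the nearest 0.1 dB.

At the listener: L_A = 100.9 − 20·log₁₀(3.5) = 90.02 dB; L_B = 91.2 − 20·log₁₀(4.2) = 78.74 dB.
Combined: 10·log₁₀(10^(90.02/10)+10^(78.74/10)) = 90.3 dB SPL.

90.3 dB SPL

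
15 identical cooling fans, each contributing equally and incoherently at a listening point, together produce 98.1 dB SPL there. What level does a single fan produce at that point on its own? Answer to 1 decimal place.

15 equal incoherent sources add 10·log₁₀(15) = 11.76 dB over one source.
L_one = 98.1 − 11.76 = 86.3 dB SPL.

86.3 dB SPL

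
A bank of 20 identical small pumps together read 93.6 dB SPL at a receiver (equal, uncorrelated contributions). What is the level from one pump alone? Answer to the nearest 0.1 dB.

20 equal incoherent sources add 10·log₁₀(20) = 13.01 dB over one source.
L_one = 93.6 − 13.01 = 80.6 dB SPL.

80.6 dB SPL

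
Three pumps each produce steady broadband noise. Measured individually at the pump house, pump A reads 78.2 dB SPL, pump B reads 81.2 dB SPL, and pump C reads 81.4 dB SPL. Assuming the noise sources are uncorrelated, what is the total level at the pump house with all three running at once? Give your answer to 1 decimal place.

85.3 dB SPL

Incoherent sources sum as intensities:
L_total = 10·log₁₀(10^(78.2/10) + 10^(81.2/10) + 10^(81.4/10)) = 10·log₁₀(335900000) = 85.3 dB SPL.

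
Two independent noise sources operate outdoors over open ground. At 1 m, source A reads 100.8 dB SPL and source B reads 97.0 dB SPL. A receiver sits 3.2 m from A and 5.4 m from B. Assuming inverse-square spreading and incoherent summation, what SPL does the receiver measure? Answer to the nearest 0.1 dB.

91.3 dB SPL

At the listener: L_A = 100.8 − 20·log₁₀(3.2) = 90.70 dB; L_B = 97.0 − 20·log₁₀(5.4) = 82.35 dB.
Combined: 10·log₁₀(10^(90.70/10)+10^(82.35/10)) = 91.3 dB SPL.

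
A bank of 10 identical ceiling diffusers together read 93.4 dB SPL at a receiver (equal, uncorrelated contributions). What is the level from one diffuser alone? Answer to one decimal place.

10 equal incoherent sources add 10·log₁₀(10) = 10.00 dB over one source.
L_one = 93.4 − 10.00 = 83.4 dB SPL.

83.4 dB SPL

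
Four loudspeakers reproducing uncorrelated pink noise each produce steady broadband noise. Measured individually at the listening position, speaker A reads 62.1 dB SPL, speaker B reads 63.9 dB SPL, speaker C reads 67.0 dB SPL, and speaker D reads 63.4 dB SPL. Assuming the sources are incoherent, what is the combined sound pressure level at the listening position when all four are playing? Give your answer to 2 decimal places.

Uncorrelated sources add in intensity (power), not in dB.
L_total = 10·log₁₀(10^(62.1/10) + 10^(63.9/10) + 10^(67.0/10) + 10^(63.4/10)) = 10·log₁₀(11280000) = 70.52 dB SPL.

70.52 dB SPL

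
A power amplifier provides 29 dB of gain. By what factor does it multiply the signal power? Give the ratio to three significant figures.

Power ratio = 10^(dB/10).
10^(29/10) = 10^(2.900) = 794.

794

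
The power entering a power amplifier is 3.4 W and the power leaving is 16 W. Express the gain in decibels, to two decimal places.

6.73 dB

For a power ratio, dB = 10·log₁₀(P₂/P₁).
10·log₁₀(16/3.4) = 10·log₁₀(4.706) = 6.73 dB.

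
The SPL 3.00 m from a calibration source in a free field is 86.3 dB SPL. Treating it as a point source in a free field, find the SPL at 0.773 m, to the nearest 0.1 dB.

Inverse-square spreading gives ΔL = −20·log₁₀(d₂/d₁).
ΔL = −20·log₁₀(0.773/3.00) = 11.78 dB, so L₂ = 86.3 + (11.78) = 98.1 dB SPL.

98.1 dB SPL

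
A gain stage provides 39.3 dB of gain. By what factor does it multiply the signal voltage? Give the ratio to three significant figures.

92.3

Voltage ratio = 10^(dB/20).
10^(39.3/20) = 10^(1.965) = 92.3.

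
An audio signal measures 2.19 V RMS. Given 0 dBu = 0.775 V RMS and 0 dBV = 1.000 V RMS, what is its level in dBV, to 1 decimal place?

+6.8 dBV

dBV = 20·log₁₀(V / 1.000 V).
20·log₁₀(2.19/1.000) = +6.8 dBV.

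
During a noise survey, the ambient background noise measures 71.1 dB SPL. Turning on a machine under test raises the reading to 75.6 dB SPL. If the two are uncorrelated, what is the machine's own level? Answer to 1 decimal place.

73.7 dB SPL

Remove the background by subtracting linear intensities:
L_src = 10·log₁₀(10^(75.6/10) − 10^(71.1/10)) = 10·log₁₀(23430000) = 73.7 dB SPL.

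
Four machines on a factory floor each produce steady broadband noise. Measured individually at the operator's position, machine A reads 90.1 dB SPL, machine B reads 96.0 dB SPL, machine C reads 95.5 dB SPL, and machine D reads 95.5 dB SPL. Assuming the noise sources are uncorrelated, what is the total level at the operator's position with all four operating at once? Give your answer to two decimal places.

Incoherent sources sum as intensities:
L_total = 10·log₁₀(10^(90.1/10) + 10^(96.0/10) + 10^(95.5/10) + 10^(95.5/10)) = 10·log₁₀(12101000000) = 100.83 dB SPL.

100.83 dB SPL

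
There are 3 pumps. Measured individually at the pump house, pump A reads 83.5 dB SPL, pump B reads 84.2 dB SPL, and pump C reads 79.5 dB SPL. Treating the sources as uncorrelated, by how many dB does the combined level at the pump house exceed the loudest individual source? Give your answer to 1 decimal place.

3.4 dB

Add the sources as powers (linear), then convert back to dB:
L_total = 10·log₁₀(10^(83.5/10) + 10^(84.2/10) + 10^(79.5/10)) = 87.60 dB SPL.
Excess over the loudest (84.2 dB): 87.60 − 84.2 = 3.4 dB.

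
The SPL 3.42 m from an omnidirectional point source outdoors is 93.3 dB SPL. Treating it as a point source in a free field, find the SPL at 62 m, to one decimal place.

Inverse-square spreading gives ΔL = −20·log₁₀(d₂/d₁).
ΔL = −20·log₁₀(62/3.42) = -25.17 dB, so L₂ = 93.3 + (-25.17) = 68.1 dB SPL.

68.1 dB SPL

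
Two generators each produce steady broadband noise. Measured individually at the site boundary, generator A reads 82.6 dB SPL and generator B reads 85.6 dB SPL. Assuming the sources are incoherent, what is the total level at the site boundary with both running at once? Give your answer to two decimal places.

Add the sources as powers (linear), then convert back to dB:
L_total = 10·log₁₀(10^(82.6/10) + 10^(85.6/10)) = 10·log₁₀(545000000) = 87.36 dB SPL.

87.36 dB SPL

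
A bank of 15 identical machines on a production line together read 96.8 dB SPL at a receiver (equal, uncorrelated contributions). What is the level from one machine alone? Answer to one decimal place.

85.0 dB SPL

15 equal incoherent sources add 10·log₁₀(15) = 11.76 dB over one source.
L_one = 96.8 − 11.76 = 85.0 dB SPL.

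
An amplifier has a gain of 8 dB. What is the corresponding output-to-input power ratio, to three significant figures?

6.31

Power ratio = 10^(dB/10).
10^(8/10) = 10^(0.8000) = 6.31.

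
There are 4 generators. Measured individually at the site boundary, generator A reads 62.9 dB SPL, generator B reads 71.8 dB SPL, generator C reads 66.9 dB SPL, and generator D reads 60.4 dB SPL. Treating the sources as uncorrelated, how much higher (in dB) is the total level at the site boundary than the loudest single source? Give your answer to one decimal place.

1.8 dB

Incoherent sources sum as intensities:
L_total = 10·log₁₀(10^(62.9/10) + 10^(71.8/10) + 10^(66.9/10) + 10^(60.4/10)) = 73.63 dB SPL.
Excess over the loudest (71.8 dB): 73.63 − 71.8 = 1.8 dB.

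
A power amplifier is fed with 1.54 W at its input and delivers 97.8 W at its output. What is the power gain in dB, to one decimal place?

Power ratio → dB uses the 10·log₁₀ form:
10·log₁₀(97.8/1.54) = 10·log₁₀(63.51) = 18.0 dB.

18.0 dB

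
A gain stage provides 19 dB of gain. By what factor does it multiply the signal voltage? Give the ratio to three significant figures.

Voltage ratio = 10^(dB/20).
10^(19/20) = 10^(0.9500) = 8.91.

8.91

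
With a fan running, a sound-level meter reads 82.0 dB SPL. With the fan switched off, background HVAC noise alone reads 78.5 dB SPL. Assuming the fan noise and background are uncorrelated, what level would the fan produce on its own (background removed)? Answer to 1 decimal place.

Subtract intensities: L_src = 10·log₁₀(10^(L_total/10) − 10^(L_bg/10)).
L_src = 10·log₁₀(10^(82.0/10) − 10^(78.5/10)) = 10·log₁₀(87690000) = 79.4 dB SPL.

79.4 dB SPL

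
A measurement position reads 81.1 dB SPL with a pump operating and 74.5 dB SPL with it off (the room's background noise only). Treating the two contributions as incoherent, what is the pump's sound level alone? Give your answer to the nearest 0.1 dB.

Background correction is a power subtraction:
L_src = 10·log₁₀(10^(81.1/10) − 10^(74.5/10)) = 10·log₁₀(100600000) = 80.0 dB SPL.

80.0 dB SPL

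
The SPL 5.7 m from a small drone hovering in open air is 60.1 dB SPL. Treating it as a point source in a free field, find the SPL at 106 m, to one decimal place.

34.7 dB SPL

For a point source in a free field, ΔL = −20·log₁₀(d₂/d₁).
ΔL = −20·log₁₀(106/5.7) = -25.39 dB, so L₂ = 60.1 + (-25.39) = 34.7 dB SPL.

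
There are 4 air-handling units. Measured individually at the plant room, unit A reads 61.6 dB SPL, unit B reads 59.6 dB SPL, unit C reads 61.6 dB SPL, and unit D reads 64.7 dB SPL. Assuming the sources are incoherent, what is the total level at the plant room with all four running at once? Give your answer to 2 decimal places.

68.30 dB SPL

Uncorrelated sources add in intensity (power), not in dB.
L_total = 10·log₁₀(10^(61.6/10) + 10^(59.6/10) + 10^(61.6/10) + 10^(64.7/10)) = 10·log₁₀(6754000) = 68.30 dB SPL.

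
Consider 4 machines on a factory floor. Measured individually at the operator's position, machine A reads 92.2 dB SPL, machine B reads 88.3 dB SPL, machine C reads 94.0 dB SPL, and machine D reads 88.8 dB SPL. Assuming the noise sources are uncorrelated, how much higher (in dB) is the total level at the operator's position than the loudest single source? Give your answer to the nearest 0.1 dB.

Uncorrelated sources add in intensity (power), not in dB.
L_total = 10·log₁₀(10^(92.2/10) + 10^(88.3/10) + 10^(94.0/10) + 10^(88.8/10)) = 97.49 dB SPL.
Excess over the loudest (94.0 dB): 97.49 − 94.0 = 3.5 dB.

3.5 dB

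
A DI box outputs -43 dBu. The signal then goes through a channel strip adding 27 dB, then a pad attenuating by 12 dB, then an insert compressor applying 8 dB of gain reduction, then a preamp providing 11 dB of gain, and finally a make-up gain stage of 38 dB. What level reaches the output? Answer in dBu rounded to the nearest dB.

+13 dBu

In dB, series stages simply add:
-43 + 27 − 12 − 8 + 11 + 38 = +13 dBu.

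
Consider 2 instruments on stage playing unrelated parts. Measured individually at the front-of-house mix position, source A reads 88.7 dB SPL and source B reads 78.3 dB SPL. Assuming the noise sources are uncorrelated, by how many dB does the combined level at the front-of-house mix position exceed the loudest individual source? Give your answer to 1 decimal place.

Add the sources as powers (linear), then convert back to dB:
L_total = 10·log₁₀(10^(88.7/10) + 10^(78.3/10)) = 89.08 dB SPL.
Excess over the loudest (88.7 dB): 89.08 − 88.7 = 0.4 dB.

0.4 dB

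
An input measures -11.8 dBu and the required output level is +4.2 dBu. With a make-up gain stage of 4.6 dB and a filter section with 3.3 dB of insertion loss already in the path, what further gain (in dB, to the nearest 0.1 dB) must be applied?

14.7 dB

The required make-up gain is the shortfall in the dB sum.
G = +4.2 − (-11.8) − 4.6 + 3.3 = 14.7 dB.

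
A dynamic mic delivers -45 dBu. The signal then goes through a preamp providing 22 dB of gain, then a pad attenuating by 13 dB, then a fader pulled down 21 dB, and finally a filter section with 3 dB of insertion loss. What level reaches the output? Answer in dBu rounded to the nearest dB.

-60 dBu

Cascaded gains and losses add directly in dB.
-45 + 22 − 13 − 21 − 3 = -60 dBu.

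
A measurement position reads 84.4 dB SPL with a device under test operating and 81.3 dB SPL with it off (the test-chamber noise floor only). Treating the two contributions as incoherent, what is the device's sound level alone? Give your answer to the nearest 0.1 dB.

Subtract intensities: L_src = 10·log₁₀(10^(L_total/10) − 10^(L_bg/10)).
L_src = 10·log₁₀(10^(84.4/10) − 10^(81.3/10)) = 10·log₁₀(140500000) = 81.5 dB SPL.

81.5 dB SPL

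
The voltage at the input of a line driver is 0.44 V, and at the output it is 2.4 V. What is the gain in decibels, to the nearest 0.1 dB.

14.7 dB

Voltage is an amplitude quantity, so gain = 20·log₁₀(V_out/V_in).
20·log₁₀(2.4/0.44) = 20·log₁₀(5.455) = 14.7 dB.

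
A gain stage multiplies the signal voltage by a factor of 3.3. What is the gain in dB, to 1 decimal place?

Voltage is an amplitude quantity, so gain = 20·log₁₀(V_out/V_in).
20·log₁₀(3.3) = 10.4 dB.

10.4 dB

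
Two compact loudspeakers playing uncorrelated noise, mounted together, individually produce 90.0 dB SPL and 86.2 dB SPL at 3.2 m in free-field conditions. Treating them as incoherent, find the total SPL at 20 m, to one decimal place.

75.6 dB SPL

Combined at 3.2 m: 10·log₁₀(10^(90.0/10)+10^(86.2/10)) = 91.51 dB SPL.
Then apply −20·log₁₀(20/3.2) = -15.92 dB → 75.6 dB SPL.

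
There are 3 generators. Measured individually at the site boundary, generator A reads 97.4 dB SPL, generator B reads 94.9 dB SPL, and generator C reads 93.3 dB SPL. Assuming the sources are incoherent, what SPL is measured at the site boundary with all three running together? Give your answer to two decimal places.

100.30 dB SPL

Add the sources as powers (linear), then convert back to dB:
L_total = 10·log₁₀(10^(97.4/10) + 10^(94.9/10) + 10^(93.3/10)) = 10·log₁₀(10724000000) = 100.30 dB SPL.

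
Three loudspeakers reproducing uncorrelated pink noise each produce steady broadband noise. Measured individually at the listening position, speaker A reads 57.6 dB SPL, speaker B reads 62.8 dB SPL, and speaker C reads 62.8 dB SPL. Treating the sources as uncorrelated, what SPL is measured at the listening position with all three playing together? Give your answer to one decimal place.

Add the sources as powers (linear), then convert back to dB:
L_total = 10·log₁₀(10^(57.6/10) + 10^(62.8/10) + 10^(62.8/10)) = 10·log₁₀(4386000) = 66.4 dB SPL.

66.4 dB SPL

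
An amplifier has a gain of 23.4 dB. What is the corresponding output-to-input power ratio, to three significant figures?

219

Power ratio = 10^(dB/10).
10^(23.4/10) = 10^(2.340) = 219.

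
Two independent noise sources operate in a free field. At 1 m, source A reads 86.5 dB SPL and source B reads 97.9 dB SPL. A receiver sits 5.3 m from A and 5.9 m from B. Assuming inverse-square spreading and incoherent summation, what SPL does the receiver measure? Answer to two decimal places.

82.86 dB SPL

At the listener: L_A = 86.5 − 20·log₁₀(5.3) = 72.014 dB; L_B = 97.9 − 20·log₁₀(5.9) = 82.483 dB.
Combined: 10·log₁₀(10^(72.014/10)+10^(82.483/10)) = 82.86 dB SPL.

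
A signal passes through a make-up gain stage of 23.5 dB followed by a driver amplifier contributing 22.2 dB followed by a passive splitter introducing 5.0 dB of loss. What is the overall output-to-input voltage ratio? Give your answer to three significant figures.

108

Net gain = 23.5 + 22.2 + (−5.0) = 40.7 dB.
Voltage ratio = 10^(40.7/20) = 108.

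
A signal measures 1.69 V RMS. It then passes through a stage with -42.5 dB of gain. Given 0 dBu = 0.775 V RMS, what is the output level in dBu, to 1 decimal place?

Input level: 20·log₁₀(1.69/0.775) = 6.77 dBu.
Output: 6.77 − 42.5 = -35.7 dBu.

-35.7 dBu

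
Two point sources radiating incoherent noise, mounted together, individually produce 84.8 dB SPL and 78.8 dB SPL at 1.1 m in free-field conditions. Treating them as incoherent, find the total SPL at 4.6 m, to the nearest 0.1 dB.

73.3 dB SPL

Combined at 1.1 m: 10·log₁₀(10^(84.8/10)+10^(78.8/10)) = 85.77 dB SPL.
Then apply −20·log₁₀(4.6/1.1) = -12.43 dB → 73.3 dB SPL.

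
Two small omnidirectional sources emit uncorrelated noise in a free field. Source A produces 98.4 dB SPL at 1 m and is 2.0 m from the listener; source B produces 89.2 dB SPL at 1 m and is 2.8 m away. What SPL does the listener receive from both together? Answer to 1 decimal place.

At the listener: L_A = 98.4 − 20·log₁₀(2.0) = 92.38 dB; L_B = 89.2 − 20·log₁₀(2.8) = 80.26 dB.
Combined: 10·log₁₀(10^(92.38/10)+10^(80.26/10)) = 92.6 dB SPL.

92.6 dB SPL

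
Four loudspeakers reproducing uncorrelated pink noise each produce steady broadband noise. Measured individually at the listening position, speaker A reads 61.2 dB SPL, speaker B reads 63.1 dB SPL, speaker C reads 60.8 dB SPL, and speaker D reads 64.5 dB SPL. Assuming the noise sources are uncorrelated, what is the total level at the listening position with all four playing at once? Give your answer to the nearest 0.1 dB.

Incoherent sources sum as intensities:
L_total = 10·log₁₀(10^(61.2/10) + 10^(63.1/10) + 10^(60.8/10) + 10^(64.5/10)) = 10·log₁₀(7381000) = 68.7 dB SPL.

68.7 dB SPL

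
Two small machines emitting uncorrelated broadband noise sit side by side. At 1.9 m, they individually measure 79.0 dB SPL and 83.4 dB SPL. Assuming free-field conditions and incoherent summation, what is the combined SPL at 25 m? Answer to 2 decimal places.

Combined at 1.9 m: 10·log₁₀(10^(79.0/10)+10^(83.4/10)) = 84.745 dB SPL.
Then apply −20·log₁₀(25/1.9) = -22.384 dB → 62.36 dB SPL.

62.36 dB SPL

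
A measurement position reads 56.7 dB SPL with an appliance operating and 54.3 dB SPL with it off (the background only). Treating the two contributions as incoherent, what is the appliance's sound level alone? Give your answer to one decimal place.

53.0 dB SPL

Remove the background by subtracting linear intensities:
L_src = 10·log₁₀(10^(56.7/10) − 10^(54.3/10)) = 10·log₁₀(198600) = 53.0 dB SPL.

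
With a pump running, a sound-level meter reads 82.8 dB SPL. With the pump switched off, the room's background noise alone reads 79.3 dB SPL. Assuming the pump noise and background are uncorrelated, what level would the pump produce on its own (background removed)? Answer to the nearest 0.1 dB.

80.2 dB SPL

Background correction is a power subtraction:
L_src = 10·log₁₀(10^(82.8/10) − 10^(79.3/10)) = 10·log₁₀(105400000) = 80.2 dB SPL.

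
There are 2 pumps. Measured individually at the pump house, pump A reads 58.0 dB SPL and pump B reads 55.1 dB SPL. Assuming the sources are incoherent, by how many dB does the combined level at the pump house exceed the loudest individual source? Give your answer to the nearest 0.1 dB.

Add the sources as powers (linear), then convert back to dB:
L_total = 10·log₁₀(10^(58.0/10) + 10^(55.1/10)) = 59.80 dB SPL.
Excess over the loudest (58.0 dB): 59.80 − 58.0 = 1.8 dB.

1.8 dB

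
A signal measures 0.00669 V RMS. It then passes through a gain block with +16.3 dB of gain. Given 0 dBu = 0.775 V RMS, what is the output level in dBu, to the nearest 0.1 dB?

Input level: 20·log₁₀(0.00669/0.775) = -41.28 dBu.
Output: -41.28 + 16.3 = -25.0 dBu.

-25.0 dBu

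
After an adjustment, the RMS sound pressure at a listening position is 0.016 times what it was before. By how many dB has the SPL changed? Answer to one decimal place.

-35.9 dB

Sound pressure is an amplitude quantity: ΔL = 20·log₁₀(p₂/p₁).
20·log₁₀(0.016) = -35.9 dB.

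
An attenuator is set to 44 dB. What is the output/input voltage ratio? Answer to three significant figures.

0.00631

Voltage ratio = 10^(dB/20).
10^(-44/20) = 10^(-2.200) = 0.00631.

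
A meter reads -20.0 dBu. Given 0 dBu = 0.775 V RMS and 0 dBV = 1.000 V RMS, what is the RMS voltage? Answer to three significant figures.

0.0775 V

V = 0.775 V × 10^(-20.0/20).
= 0.775 × 0.1000 = 0.0775 V.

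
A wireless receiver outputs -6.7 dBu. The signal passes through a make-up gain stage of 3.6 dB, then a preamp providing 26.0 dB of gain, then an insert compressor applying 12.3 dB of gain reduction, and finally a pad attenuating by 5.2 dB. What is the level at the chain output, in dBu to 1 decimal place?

+5.4 dBu

Cascaded gains and losses add directly in dB.
-6.7 + 3.6 + 26.0 − 12.3 − 5.2 = +5.4 dBu.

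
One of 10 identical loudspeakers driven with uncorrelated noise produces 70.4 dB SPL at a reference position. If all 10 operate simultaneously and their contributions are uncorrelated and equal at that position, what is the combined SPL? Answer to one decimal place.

10 equal incoherent sources raise the level by 10·log₁₀(10) = 10.00 dB.
L_total = 70.4 + 10.00 = 80.4 dB SPL.

80.4 dB SPL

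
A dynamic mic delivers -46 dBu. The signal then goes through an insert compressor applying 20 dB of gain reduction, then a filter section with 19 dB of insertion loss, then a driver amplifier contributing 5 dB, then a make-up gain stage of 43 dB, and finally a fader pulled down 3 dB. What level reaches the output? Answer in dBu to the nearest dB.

-40 dBu

Cascaded gains and losses add directly in dB.
-46 − 20 − 19 + 5 + 43 − 3 = -40 dBu.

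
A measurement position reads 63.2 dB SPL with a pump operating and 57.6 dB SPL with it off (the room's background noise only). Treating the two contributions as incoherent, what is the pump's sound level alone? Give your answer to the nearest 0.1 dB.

Background correction is a power subtraction:
L_src = 10·log₁₀(10^(63.2/10) − 10^(57.6/10)) = 10·log₁₀(1514000) = 61.8 dB SPL.

61.8 dB SPL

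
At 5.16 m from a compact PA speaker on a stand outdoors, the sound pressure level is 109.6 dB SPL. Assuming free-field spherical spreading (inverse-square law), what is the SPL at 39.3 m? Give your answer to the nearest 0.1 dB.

92.0 dB SPL

For a point source in a free field, ΔL = −20·log₁₀(d₂/d₁).
ΔL = −20·log₁₀(39.3/5.16) = -17.63 dB, so L₂ = 109.6 + (-17.63) = 92.0 dB SPL.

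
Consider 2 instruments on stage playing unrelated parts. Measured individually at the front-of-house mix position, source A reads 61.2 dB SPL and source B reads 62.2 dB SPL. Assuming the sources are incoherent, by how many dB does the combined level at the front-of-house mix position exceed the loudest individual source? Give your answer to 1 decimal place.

Add the sources as powers (linear), then convert back to dB:
L_total = 10·log₁₀(10^(61.2/10) + 10^(62.2/10)) = 64.74 dB SPL.
Excess over the loudest (62.2 dB): 64.74 − 62.2 = 2.5 dB.

2.5 dB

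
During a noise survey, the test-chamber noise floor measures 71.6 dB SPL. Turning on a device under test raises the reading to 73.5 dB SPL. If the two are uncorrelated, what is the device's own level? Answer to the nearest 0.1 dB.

Remove the background by subtracting linear intensities:
L_src = 10·log₁₀(10^(73.5/10) − 10^(71.6/10)) = 10·log₁₀(7933000) = 69.0 dB SPL.

69.0 dB SPL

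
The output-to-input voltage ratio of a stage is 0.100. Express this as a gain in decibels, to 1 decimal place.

Voltage ratio → dB uses the 20·log₁₀ form:
20·log₁₀(0.100) = -20.0 dB.

-20.0 dB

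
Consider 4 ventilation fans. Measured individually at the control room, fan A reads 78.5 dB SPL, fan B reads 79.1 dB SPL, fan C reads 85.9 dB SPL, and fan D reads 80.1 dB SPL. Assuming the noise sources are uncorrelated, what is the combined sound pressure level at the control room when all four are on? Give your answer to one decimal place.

Uncorrelated sources add in intensity (power), not in dB.
L_total = 10·log₁₀(10^(78.5/10) + 10^(79.1/10) + 10^(85.9/10) + 10^(80.1/10)) = 10·log₁₀(643500000) = 88.1 dB SPL.

88.1 dB SPL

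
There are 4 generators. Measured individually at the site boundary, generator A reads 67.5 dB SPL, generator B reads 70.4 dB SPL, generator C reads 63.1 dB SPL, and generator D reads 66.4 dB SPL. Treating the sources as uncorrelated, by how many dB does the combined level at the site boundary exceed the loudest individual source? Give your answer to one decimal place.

3.2 dB

Add the sources as powers (linear), then convert back to dB:
L_total = 10·log₁₀(10^(67.5/10) + 10^(70.4/10) + 10^(63.1/10) + 10^(66.4/10)) = 73.62 dB SPL.
Excess over the loudest (70.4 dB): 73.62 − 70.4 = 3.2 dB.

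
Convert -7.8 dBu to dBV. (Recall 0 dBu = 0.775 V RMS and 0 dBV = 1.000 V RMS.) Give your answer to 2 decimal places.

The offset between the scales is 20·log₁₀(0.775/1.000) = −2.214 dB.
So dBV = -7.8 − 2.214 = -10.01 dBV.

-10.01 dBV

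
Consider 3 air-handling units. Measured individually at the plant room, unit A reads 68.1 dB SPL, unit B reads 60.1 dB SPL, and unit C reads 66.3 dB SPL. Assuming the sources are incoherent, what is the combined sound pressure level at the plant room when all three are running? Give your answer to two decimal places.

70.70 dB SPL

Incoherent sources sum as intensities:
L_total = 10·log₁₀(10^(68.1/10) + 10^(60.1/10) + 10^(66.3/10)) = 10·log₁₀(11750000) = 70.70 dB SPL.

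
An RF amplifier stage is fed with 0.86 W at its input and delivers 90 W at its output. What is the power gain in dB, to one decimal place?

20.2 dB

Power ratio → dB uses the 10·log₁₀ form:
10·log₁₀(90/0.86) = 10·log₁₀(104.7) = 20.2 dB.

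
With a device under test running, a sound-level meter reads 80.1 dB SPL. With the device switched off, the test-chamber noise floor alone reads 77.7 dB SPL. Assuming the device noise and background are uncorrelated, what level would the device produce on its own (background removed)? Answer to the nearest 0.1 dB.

76.4 dB SPL

Subtract intensities: L_src = 10·log₁₀(10^(L_total/10) − 10^(L_bg/10)).
L_src = 10·log₁₀(10^(80.1/10) − 10^(77.7/10)) = 10·log₁₀(43440000) = 76.4 dB SPL.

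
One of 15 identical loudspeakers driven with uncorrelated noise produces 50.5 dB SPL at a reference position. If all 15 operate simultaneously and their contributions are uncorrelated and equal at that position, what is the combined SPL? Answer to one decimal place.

62.3 dB SPL

15 equal incoherent sources raise the level by 10·log₁₀(15) = 11.76 dB.
L_total = 50.5 + 11.76 = 62.3 dB SPL.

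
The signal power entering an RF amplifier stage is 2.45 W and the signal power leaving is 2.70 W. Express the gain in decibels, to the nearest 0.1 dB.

0.4 dB

Power is a power quantity, so gain = 10·log₁₀(P_out/P_in).
10·log₁₀(2.70/2.45) = 10·log₁₀(1.102) = 0.4 dB.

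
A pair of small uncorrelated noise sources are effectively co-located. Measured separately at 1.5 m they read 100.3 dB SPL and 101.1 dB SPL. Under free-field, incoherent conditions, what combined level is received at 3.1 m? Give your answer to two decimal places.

Combined at 1.5 m: 10·log₁₀(10^(100.3/10)+10^(101.1/10)) = 103.729 dB SPL.
Then apply −20·log₁₀(3.1/1.5) = -6.305 dB → 97.42 dB SPL.

97.42 dB SPL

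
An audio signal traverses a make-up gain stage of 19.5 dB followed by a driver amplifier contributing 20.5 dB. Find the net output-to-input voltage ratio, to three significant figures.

Net gain = 19.5 + 20.5 = 40.0 dB.
Voltage ratio = 10^(40.0/20) = 100.

100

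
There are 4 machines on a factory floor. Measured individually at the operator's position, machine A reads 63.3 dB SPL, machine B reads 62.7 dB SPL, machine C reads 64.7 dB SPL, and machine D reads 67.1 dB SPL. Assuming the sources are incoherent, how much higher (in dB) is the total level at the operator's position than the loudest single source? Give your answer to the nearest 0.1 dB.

3.7 dB

Add the sources as powers (linear), then convert back to dB:
L_total = 10·log₁₀(10^(63.3/10) + 10^(62.7/10) + 10^(64.7/10) + 10^(67.1/10)) = 70.82 dB SPL.
Excess over the loudest (67.1 dB): 70.82 − 67.1 = 3.7 dB.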